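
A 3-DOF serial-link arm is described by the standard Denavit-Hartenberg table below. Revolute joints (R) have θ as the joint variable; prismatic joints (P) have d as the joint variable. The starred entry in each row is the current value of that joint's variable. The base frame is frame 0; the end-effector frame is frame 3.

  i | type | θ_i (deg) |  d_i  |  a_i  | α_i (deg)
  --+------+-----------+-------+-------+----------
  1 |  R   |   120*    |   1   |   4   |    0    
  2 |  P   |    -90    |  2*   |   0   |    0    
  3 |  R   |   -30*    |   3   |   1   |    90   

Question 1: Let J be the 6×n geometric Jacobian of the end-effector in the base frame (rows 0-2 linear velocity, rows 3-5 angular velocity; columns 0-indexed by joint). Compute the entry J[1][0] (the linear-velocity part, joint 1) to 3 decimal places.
axis z_0 = ẑ; lever o_n−o_0 = (-1.0000,3.4641,6.0000)
cross product → J_v[:, 0] = (-3.4641,-1.0000,0.0000)
J_ω[:, 0] = z_0
entry J[1][0] = -1.0000

-1.000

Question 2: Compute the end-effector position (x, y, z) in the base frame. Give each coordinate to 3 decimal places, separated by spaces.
-1.000 3.464 6.000

after link 1: o_1 = (-2.0000, 3.4641, 1.0000)
after link 2: o_2 = (-2.0000, 3.4641, 3.0000)
after link 3: o_3 = (-1.0000, 3.4641, 6.0000)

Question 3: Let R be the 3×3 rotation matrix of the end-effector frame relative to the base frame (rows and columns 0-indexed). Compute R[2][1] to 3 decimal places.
End-effector y-axis (col 1 of R) = (0.0000,0.0000,1.0000)
R[2][1] = 1.0000

1.000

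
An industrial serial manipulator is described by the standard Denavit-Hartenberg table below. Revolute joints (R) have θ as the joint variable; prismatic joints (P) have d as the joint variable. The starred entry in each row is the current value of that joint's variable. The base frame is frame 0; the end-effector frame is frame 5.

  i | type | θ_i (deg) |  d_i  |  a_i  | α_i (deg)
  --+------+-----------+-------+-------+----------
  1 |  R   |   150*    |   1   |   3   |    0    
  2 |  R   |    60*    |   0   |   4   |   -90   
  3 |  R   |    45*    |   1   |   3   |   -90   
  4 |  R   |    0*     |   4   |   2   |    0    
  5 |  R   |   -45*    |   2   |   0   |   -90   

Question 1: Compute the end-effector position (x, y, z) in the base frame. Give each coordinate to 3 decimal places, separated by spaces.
-4.950 -1.012 -6.778

after link 1: o_1 = (-2.5981, 1.5000, 1.0000)
after link 2: o_2 = (-6.0622, -0.5000, 1.0000)
after link 3: o_3 = (-7.3993, -2.4267, -1.1213)
after link 4: o_4 = (-6.1746, -1.7196, -5.3640)
after link 5: o_5 = (-4.9498, -1.0125, -6.7782)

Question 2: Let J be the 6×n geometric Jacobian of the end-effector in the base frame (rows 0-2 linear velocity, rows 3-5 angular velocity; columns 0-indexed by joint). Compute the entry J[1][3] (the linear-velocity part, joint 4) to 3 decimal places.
1.732

axis z_3 = (0.6124,0.3536,-0.7071); lever o_n−o_3 = (2.4495,1.4142,-5.6569)
cross product → J_v[:, 3] = (-1.0000,1.7321,0.0000)
J_ω[:, 3] = z_3
entry J[1][3] = 1.7321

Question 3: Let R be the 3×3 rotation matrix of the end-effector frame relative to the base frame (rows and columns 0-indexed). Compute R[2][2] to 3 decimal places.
End-effector z-axis (col 2 of R) = (-0.7866,0.3624,-0.5000)
R[2][2] = -0.5000

-0.500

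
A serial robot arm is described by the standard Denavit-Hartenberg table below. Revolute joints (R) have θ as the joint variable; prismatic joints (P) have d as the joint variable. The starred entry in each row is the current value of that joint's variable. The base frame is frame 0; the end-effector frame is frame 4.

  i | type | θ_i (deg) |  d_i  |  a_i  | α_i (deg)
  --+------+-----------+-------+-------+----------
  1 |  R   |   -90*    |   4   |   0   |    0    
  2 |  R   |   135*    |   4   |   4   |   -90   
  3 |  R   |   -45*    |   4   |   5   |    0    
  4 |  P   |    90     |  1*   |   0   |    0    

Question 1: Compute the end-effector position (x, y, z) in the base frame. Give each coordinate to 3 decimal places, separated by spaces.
after link 1: o_1 = (0.0000, 0.0000, 4.0000)
after link 2: o_2 = (2.8284, 2.8284, 8.0000)
after link 3: o_3 = (2.5000, 8.1569, 11.5355)
after link 4: o_4 = (1.7929, 8.8640, 11.5355)

1.793 8.864 11.536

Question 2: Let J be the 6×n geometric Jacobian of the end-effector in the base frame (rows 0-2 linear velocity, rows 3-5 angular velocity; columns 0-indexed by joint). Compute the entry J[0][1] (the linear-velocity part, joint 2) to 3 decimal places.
-8.864

axis z_1 = (0.0000,0.0000,1.0000); lever o_n−o_1 = (1.7929,8.8640,7.5355)
cross product → J_v[:, 1] = (-8.8640,1.7929,0.0000)
J_ω[:, 1] = z_1
entry J[0][1] = -8.8640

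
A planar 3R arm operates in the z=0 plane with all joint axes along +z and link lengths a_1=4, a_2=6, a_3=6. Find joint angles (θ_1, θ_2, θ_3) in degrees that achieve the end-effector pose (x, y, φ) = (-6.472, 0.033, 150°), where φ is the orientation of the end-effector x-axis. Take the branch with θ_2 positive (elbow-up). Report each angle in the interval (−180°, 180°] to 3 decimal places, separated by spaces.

134.994 150.000 -134.994

wrist centre = target − a_3·(cos φ, sin φ) = (-1.2758, -2.9670)
cos θ_2 = (10.4309−4²−6²)/(2·4·6) = -0.8660; θ_2 = 149.9998° (elbow-up)
β = atan2(-2.9670,-1.2758) = -113.2683°; ψ = atan2(3.0000,-1.1961) = 111.7377°
θ_1 = β − ψ = -225.0060°
θ_3 = φ − θ_1 − θ_2 = -134.9938° (wrapped to (-180°,180°])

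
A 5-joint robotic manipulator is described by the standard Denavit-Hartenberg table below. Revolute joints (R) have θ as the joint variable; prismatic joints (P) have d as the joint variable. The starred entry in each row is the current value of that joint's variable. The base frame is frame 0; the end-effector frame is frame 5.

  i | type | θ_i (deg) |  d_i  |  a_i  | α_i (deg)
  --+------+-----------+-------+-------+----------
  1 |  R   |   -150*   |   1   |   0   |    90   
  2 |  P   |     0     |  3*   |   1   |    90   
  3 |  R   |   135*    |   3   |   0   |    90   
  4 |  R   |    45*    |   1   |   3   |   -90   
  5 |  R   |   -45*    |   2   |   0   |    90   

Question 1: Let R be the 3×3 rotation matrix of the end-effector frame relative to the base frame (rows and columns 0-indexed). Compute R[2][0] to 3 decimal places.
-0.500

End-effector x-axis (col 0 of R) = (-0.5536,0.6660,-0.5000)
R[2][0] = -0.5000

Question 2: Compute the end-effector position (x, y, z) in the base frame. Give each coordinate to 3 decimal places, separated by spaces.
after link 1: o_1 = (0.0000, 0.0000, 1.0000)
after link 2: o_2 = (-2.3660, 2.0981, 1.0000)
after link 3: o_3 = (-2.3660, 2.0981, -2.0000)
after link 4: o_4 = (-2.7829, 4.4059, -4.1213)
after link 5: o_5 = (-3.1489, 3.0399, -5.5355)

-3.149 3.040 -5.536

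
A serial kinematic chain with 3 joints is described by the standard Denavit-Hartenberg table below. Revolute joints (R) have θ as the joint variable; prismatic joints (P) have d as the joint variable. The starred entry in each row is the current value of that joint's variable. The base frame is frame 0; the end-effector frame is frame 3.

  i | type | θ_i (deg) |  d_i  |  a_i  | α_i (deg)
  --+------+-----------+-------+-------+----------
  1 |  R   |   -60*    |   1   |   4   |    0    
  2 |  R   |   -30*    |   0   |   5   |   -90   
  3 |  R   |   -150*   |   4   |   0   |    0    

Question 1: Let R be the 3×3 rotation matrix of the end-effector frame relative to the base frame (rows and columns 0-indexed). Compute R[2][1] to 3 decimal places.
0.866

End-effector y-axis (col 1 of R) = (0.0000,-0.5000,0.8660)
R[2][1] = 0.8660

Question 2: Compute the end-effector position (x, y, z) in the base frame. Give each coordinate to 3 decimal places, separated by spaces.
6.000 -8.464 1.000

after link 1: o_1 = (2.0000, -3.4641, 1.0000)
after link 2: o_2 = (2.0000, -8.4641, 1.0000)
after link 3: o_3 = (6.0000, -8.4641, 1.0000)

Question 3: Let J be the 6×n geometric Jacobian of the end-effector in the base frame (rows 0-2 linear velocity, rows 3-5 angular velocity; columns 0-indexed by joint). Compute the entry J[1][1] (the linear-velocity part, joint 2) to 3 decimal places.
axis z_1 = (0.0000,0.0000,1.0000); lever o_n−o_1 = (4.0000,-5.0000,0.0000)
cross product → J_v[:, 1] = (5.0000,4.0000,-0.0000)
J_ω[:, 1] = z_1
entry J[1][1] = 4.0000

4.000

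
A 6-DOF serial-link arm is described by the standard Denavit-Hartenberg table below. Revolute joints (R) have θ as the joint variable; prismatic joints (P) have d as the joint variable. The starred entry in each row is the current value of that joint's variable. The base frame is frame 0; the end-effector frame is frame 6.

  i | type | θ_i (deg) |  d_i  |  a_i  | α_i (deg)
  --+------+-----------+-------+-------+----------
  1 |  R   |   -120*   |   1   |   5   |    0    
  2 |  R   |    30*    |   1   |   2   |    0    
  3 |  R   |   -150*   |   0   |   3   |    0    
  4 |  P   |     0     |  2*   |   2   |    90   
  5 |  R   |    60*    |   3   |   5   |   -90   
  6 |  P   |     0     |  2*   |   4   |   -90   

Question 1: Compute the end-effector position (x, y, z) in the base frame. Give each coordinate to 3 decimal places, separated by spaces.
after link 1: o_1 = (-2.5000, -4.3301, 1.0000)
after link 2: o_2 = (-2.5000, -6.3301, 2.0000)
after link 3: o_3 = (-4.0000, -3.7321, 2.0000)
after link 4: o_4 = (-5.0000, -2.0000, 4.0000)
after link 5: o_5 = (-3.6519, 1.6651, 8.3301)
after link 6: o_6 = (-3.7859, 1.8971, 12.7942)

-3.786 1.897 12.794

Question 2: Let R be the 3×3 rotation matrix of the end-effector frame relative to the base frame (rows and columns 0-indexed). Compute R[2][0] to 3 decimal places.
End-effector x-axis (col 0 of R) = (-0.2500,0.4330,0.8660)
R[2][0] = 0.8660

0.866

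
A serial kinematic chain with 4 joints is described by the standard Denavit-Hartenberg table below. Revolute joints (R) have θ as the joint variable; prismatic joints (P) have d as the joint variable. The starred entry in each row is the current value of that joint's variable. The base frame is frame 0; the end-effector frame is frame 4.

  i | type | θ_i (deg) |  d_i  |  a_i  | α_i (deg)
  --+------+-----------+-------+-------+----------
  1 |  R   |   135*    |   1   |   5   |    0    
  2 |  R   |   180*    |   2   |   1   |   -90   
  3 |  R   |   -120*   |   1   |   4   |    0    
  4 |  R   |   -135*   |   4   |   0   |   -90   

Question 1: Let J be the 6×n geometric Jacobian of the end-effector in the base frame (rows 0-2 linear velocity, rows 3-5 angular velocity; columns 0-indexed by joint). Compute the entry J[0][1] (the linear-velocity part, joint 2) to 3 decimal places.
axis z_1 = (0.0000,0.0000,1.0000); lever o_n−o_1 = (2.8284,4.2426,5.4641)
cross product → J_v[:, 1] = (-4.2426,2.8284,0.0000)
J_ω[:, 1] = z_1
entry J[0][1] = -4.2426

-4.243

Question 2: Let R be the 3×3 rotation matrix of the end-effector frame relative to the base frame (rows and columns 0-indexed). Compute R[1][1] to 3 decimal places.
End-effector y-axis (col 1 of R) = (-0.7071,-0.7071,-0.0000)
R[1][1] = -0.7071

-0.707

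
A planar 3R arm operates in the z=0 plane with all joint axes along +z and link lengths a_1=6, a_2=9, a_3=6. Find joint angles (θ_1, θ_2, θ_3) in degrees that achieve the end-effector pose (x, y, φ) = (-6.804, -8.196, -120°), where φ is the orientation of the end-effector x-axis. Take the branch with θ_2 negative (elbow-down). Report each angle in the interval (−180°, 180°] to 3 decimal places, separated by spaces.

-30.003 -150.000 60.003

wrist centre = target − a_3·(cos φ, sin φ) = (-3.8040, -2.9998)
cos θ_2 = (23.4695−6²−9²)/(2·6·9) = -0.8660; θ_2 = -149.9997° (elbow-down)
β = atan2(-2.9998,-3.8040) = -141.7406°; ψ = atan2(-4.5000,-1.7942) = -111.7377°
θ_1 = β − ψ = -30.0029°
θ_3 = φ − θ_1 − θ_2 = 60.0027° (wrapped to (-180°,180°])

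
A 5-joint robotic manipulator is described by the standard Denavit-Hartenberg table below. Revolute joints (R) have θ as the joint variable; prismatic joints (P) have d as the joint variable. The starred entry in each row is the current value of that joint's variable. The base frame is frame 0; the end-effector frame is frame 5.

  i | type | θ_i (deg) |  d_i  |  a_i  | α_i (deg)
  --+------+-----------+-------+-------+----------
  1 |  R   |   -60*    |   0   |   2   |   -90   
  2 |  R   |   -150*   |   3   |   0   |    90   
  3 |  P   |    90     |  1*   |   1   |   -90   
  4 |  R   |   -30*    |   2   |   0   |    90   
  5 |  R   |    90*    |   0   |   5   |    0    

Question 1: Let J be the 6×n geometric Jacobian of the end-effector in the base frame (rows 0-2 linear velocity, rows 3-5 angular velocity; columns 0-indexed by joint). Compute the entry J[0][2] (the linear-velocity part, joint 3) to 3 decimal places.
prismatic axis z_2 = (-0.2500,0.4330,-0.8660)
J_v[:, 2] = z_2; J_ω[:, 2] = (0,0,0)
entry J[0][2] = -0.2500

-0.250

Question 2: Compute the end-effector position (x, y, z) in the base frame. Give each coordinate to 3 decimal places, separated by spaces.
after link 1: o_1 = (1.0000, -1.7321, 0.0000)
after link 2: o_2 = (3.5981, -0.2321, 0.0000)
after link 3: o_3 = (4.2141, 0.7010, -0.8660)
after link 4: o_4 = (5.0801, -0.7990, -1.8660)
after link 5: o_5 = (7.2452, -4.5490, -4.3660)

7.245 -4.549 -4.366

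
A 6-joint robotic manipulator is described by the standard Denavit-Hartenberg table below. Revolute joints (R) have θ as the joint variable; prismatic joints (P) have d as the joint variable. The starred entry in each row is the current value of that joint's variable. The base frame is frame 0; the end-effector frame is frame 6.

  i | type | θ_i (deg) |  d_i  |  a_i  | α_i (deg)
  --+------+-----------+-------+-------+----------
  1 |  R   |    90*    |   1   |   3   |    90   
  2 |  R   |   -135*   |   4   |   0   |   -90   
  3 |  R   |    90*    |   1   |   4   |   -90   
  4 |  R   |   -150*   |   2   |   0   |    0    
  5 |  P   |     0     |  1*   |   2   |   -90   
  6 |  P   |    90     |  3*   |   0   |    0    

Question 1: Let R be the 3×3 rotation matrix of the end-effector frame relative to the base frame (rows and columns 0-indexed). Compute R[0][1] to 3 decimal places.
End-effector y-axis (col 1 of R) = (-0.8660,-0.3536,0.3536)
R[0][1] = -0.8660

-0.866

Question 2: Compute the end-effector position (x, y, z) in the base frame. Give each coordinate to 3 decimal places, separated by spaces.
after link 1: o_1 = (0.0000, 3.0000, 1.0000)
after link 2: o_2 = (4.0000, 3.0000, 1.0000)
after link 3: o_3 = (0.0000, 3.7071, 0.2929)
after link 4: o_4 = (0.0000, 5.1213, 1.7071)
after link 5: o_5 = (1.7321, 6.5355, 1.7071)
after link 6: o_6 = (0.2321, 8.3727, -0.1300)

0.232 8.373 -0.130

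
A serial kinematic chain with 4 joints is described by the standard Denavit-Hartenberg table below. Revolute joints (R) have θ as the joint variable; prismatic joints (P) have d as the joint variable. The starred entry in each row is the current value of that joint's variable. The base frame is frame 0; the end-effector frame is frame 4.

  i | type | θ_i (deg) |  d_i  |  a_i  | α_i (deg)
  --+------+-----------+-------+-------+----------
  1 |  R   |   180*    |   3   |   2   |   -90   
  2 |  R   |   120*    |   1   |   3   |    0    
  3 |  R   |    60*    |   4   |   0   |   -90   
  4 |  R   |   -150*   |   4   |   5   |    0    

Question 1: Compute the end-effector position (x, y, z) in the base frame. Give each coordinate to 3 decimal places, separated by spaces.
after link 1: o_1 = (-2.0000, 0.0000, 3.0000)
after link 2: o_2 = (-0.5000, -1.0000, 0.4019)
after link 3: o_3 = (-0.5000, -5.0000, 0.4019)
after link 4: o_4 = (-4.8301, -7.5000, 4.4019)

-4.830 -7.500 4.402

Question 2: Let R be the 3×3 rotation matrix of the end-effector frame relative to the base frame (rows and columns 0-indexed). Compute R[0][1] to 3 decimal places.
0.500

End-effector y-axis (col 1 of R) = (0.5000,-0.8660,-0.0000)
R[0][1] = 0.5000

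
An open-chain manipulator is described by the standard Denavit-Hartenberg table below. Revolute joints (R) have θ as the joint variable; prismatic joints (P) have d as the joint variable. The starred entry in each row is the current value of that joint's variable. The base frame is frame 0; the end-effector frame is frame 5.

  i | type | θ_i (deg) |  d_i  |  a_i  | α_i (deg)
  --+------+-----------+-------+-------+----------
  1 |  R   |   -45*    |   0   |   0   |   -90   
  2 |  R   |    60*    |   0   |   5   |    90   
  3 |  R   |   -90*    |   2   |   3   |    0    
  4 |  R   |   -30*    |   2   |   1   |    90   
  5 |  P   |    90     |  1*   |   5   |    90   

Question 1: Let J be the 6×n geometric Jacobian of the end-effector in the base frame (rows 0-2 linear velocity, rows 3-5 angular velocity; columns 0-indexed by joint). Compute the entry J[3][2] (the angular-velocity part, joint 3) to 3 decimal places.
0.612

axis z_2 = (0.6124,-0.6124,0.5000); lever o_n−o_2 = (2.6482,-7.4085,5.6830)
cross product → J_v[:, 2] = (0.2241,-2.1560,-2.9151)
J_ω[:, 2] = z_2
entry J[3][2] = 0.6124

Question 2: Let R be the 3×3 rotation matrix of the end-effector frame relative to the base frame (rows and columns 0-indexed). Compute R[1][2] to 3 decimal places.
End-effector z-axis (col 2 of R) = (-0.7891,-0.4356,0.4330)
R[1][2] = -0.4356

-0.436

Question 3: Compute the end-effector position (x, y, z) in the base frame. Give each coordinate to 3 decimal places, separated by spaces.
4.416 -9.176 1.353

after link 1: o_1 = (0.0000, 0.0000, 0.0000)
after link 2: o_2 = (1.7678, -1.7678, -4.3301)
after link 3: o_3 = (0.8712, -5.1138, -3.3301)
after link 4: o_4 = (1.3068, -6.7742, -1.8971)
after link 5: o_5 = (4.4160, -9.1763, 1.3529)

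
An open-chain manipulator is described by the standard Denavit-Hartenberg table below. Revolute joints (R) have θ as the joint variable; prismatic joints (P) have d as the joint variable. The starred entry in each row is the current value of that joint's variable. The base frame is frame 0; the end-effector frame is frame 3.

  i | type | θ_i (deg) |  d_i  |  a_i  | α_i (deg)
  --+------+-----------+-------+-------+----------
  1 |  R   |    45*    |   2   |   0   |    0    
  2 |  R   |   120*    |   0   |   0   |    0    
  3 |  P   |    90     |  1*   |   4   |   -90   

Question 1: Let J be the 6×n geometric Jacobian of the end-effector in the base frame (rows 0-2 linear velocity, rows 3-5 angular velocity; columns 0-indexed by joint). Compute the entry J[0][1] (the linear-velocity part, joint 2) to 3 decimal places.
3.864

axis z_1 = (0.0000,0.0000,1.0000); lever o_n−o_1 = (-1.0353,-3.8637,1.0000)
cross product → J_v[:, 1] = (3.8637,-1.0353,0.0000)
J_ω[:, 1] = z_1
entry J[0][1] = 3.8637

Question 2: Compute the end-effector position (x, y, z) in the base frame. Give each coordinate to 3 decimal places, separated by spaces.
-1.035 -3.864 3.000

after link 1: o_1 = (0.0000, 0.0000, 2.0000)
after link 2: o_2 = (0.0000, 0.0000, 2.0000)
after link 3: o_3 = (-1.0353, -3.8637, 3.0000)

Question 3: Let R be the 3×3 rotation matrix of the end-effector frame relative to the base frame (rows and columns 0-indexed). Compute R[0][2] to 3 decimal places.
End-effector z-axis (col 2 of R) = (0.9659,-0.2588,0.0000)
R[0][2] = 0.9659

0.966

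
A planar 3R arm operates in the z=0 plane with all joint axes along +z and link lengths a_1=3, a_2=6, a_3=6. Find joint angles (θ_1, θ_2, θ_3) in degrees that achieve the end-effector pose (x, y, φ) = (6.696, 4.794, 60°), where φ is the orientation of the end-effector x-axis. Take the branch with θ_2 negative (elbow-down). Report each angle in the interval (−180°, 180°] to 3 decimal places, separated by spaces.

120.001 -150.003 90.002

wrist centre = target − a_3·(cos φ, sin φ) = (3.6960, -0.4022)
cos θ_2 = (13.8221−3²−6²)/(2·3·6) = -0.8661; θ_2 = -150.0030° (elbow-down)
β = atan2(-0.4022,3.6960) = -6.2098°; ψ = atan2(-2.9997,-2.1963) = -126.2105°
θ_1 = β − ψ = 120.0007°
θ_3 = φ − θ_1 − θ_2 = 90.0023° (wrapped to (-180°,180°])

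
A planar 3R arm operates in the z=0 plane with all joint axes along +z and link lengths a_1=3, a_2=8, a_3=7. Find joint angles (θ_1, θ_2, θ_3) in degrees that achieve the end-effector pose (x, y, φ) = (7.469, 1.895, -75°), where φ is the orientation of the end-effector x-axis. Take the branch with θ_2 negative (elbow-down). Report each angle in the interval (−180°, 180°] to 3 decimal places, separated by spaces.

89.999 -45.003 -119.996

wrist centre = target − a_3·(cos φ, sin φ) = (5.6573, 8.6565)
cos θ_2 = (106.9393−3²−8²)/(2·3·8) = 0.7071; θ_2 = -45.0030° (elbow-down)
β = atan2(8.6565,5.6573) = 56.8342°; ψ = atan2(-5.6572,8.6566) = -33.1651°
θ_1 = β − ψ = 89.9993°
θ_3 = φ − θ_1 − θ_2 = -119.9962° (wrapped to (-180°,180°])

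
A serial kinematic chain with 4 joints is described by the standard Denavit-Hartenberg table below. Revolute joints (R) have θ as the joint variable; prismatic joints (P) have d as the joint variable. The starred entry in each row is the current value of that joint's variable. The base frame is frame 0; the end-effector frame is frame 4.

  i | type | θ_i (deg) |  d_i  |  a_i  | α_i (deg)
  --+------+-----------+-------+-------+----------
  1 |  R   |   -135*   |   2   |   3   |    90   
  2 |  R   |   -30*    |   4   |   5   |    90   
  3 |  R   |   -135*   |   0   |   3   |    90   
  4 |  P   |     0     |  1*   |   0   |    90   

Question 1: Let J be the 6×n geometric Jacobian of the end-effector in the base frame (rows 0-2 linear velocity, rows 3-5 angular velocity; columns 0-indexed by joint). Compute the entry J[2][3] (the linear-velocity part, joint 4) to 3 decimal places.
0.354

prismatic axis z_3 = (-0.0670,0.9330,0.3536)
J_v[:, 3] = z_3; J_ω[:, 3] = (0,0,0)
entry J[2][3] = 0.3536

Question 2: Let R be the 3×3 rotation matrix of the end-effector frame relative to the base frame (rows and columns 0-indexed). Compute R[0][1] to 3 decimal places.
-0.067

End-effector y-axis (col 1 of R) = (-0.0670,0.9330,0.3536)
R[0][1] = -0.0670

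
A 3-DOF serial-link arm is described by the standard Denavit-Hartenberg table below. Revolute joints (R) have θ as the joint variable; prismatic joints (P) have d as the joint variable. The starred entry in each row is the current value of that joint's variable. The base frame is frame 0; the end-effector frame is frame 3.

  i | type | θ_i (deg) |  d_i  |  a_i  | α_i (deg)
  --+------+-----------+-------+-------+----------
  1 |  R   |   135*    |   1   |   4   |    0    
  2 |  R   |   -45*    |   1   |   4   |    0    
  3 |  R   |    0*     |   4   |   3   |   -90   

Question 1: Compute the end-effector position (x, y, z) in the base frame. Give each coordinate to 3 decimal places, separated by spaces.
after link 1: o_1 = (-2.8284, 2.8284, 1.0000)
after link 2: o_2 = (-2.8284, 6.8284, 2.0000)
after link 3: o_3 = (-2.8284, 9.8284, 6.0000)

-2.828 9.828 6.000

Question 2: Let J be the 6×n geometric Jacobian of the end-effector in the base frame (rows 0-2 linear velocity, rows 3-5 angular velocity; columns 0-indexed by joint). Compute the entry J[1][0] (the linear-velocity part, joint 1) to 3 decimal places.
-2.828

axis z_0 = ẑ; lever o_n−o_0 = (-2.8284,9.8284,6.0000)
cross product → J_v[:, 0] = (-9.8284,-2.8284,0.0000)
J_ω[:, 0] = z_0
entry J[1][0] = -2.8284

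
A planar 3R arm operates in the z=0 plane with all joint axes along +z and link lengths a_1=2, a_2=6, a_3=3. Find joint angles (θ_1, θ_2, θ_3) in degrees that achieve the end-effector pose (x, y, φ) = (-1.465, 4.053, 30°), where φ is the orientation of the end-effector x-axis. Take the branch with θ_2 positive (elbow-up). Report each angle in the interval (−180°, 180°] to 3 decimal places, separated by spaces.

wrist centre = target − a_3·(cos φ, sin φ) = (-4.0631, 2.5530)
cos θ_2 = (23.0264−2²−6²)/(2·2·6) = -0.7072; θ_2 = 135.0103° (elbow-up)
β = atan2(2.5530,-4.0631) = 147.8571°; ψ = atan2(4.2419,-2.2434) = 117.8730°
θ_1 = β − ψ = 29.9842°
θ_3 = φ − θ_1 − θ_2 = -134.9944° (wrapped to (-180°,180°])

29.984 135.010 -134.994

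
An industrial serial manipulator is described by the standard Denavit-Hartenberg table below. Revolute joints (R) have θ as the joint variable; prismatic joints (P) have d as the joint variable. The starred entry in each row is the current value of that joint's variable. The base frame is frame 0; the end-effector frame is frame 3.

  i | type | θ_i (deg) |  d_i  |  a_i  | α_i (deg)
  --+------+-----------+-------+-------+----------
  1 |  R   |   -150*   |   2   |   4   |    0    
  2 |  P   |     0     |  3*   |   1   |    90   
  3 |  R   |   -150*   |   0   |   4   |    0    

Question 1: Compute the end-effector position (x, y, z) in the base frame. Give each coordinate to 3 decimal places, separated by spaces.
after link 1: o_1 = (-3.4641, -2.0000, 2.0000)
after link 2: o_2 = (-4.3301, -2.5000, 5.0000)
after link 3: o_3 = (-1.3301, -0.7679, 3.0000)

-1.330 -0.768 3.000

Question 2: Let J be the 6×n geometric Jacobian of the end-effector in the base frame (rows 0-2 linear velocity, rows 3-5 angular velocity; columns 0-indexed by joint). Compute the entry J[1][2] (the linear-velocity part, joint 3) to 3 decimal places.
-1.000

axis z_2 = (-0.5000,0.8660,0.0000); lever o_n−o_2 = (3.0000,1.7321,-2.0000)
cross product → J_v[:, 2] = (-1.7321,-1.0000,-3.4641)
J_ω[:, 2] = z_2
entry J[1][2] = -1.0000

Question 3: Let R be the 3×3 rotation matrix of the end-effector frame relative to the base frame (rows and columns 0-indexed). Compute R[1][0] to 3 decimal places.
0.433

End-effector x-axis (col 0 of R) = (0.7500,0.4330,-0.5000)
R[1][0] = 0.4330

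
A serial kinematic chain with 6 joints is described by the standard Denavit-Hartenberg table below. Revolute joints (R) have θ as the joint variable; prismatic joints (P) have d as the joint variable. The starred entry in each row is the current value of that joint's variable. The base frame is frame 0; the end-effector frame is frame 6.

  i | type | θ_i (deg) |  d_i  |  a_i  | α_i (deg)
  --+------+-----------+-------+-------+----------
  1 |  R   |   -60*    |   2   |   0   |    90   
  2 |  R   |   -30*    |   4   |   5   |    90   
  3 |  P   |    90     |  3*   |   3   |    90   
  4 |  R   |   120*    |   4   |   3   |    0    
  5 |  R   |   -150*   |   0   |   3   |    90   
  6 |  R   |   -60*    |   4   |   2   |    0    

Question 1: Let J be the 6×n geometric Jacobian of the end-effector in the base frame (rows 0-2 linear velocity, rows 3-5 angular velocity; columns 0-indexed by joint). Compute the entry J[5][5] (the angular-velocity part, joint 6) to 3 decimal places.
axis z_5 = (0.6495,-0.1250,0.7500); lever o_n−o_5 = (1.2231,0.1495,4.2990)
cross product → J_v[:, 5] = (-0.6495,-1.8750,0.2500)
J_ω[:, 5] = z_5
entry J[5][5] = 0.7500

0.750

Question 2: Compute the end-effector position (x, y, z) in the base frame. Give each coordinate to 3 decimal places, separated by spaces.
-2.917 -8.875 -1.750

after link 1: o_1 = (0.0000, 0.0000, 2.0000)
after link 2: o_2 = (-1.2990, -5.7500, -0.5000)
after link 3: o_3 = (-4.6471, -5.9510, -3.0981)
after link 4: o_4 = (-2.2655, -7.0760, -7.3481)
after link 5: o_5 = (-4.1405, -9.0245, -6.0490)
after link 6: o_6 = (-2.9175, -8.8750, -1.7500)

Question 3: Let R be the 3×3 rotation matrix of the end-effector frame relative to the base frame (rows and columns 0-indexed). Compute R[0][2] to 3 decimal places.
0.650

End-effector z-axis (col 2 of R) = (0.6495,-0.1250,0.7500)
R[0][2] = 0.6495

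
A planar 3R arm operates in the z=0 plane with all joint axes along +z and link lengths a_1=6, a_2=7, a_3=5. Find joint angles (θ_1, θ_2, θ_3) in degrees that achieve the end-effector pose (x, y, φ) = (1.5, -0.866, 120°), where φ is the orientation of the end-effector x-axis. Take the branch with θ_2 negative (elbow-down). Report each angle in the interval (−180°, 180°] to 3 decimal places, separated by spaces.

15.178 -120.000 -135.178

wrist centre = target − a_3·(cos φ, sin φ) = (4.0000, -5.1961)
cos θ_2 = (42.9997−6²−7²)/(2·6·7) = -0.5000; θ_2 = -120.0002° (elbow-down)
β = atan2(-5.1961,4.0000) = -52.4108°; ψ = atan2(-6.0622,2.5000) = -67.5892°
θ_1 = β − ψ = 15.1784°
θ_3 = φ − θ_1 − θ_2 = -135.1782° (wrapped to (-180°,180°])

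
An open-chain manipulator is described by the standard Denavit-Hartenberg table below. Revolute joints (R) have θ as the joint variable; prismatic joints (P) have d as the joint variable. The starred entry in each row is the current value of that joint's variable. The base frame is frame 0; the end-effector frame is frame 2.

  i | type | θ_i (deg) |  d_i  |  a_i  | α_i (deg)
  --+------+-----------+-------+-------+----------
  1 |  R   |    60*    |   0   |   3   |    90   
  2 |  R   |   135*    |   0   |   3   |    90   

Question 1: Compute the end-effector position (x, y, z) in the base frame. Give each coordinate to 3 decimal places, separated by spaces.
0.439 0.761 2.121

after link 1: o_1 = (1.5000, 2.5981, 0.0000)
after link 2: o_2 = (0.4393, 0.7610, 2.1213)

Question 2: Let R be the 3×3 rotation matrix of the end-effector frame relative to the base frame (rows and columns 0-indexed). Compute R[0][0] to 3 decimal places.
-0.354

End-effector x-axis (col 0 of R) = (-0.3536,-0.6124,0.7071)
R[0][0] = -0.3536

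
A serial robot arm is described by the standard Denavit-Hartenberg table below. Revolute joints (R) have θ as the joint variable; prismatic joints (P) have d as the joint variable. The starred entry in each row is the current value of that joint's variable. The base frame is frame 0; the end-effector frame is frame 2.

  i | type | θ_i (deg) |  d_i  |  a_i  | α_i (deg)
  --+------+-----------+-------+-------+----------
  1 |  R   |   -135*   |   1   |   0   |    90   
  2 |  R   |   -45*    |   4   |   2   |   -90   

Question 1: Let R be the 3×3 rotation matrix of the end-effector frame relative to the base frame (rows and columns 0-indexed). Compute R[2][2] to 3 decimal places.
0.707

End-effector z-axis (col 2 of R) = (-0.5000,-0.5000,0.7071)
R[2][2] = 0.7071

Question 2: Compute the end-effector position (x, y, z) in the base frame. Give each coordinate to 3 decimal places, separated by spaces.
-3.828 1.828 -0.414

after link 1: o_1 = (0.0000, 0.0000, 1.0000)
after link 2: o_2 = (-3.8284, 1.8284, -0.4142)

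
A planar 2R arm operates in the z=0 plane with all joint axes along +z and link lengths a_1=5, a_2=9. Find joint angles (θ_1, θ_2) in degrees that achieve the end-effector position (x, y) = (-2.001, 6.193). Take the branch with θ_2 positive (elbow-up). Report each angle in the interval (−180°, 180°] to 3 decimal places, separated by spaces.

5.806 135.003

cos θ_2 = (42.3573−5²−9²)/(2·5·9) = -0.7071; θ_2 = 135.0028° (elbow-up)
β = atan2(6.1930,-2.0010) = 107.9060°; ψ = atan2(6.3636,-1.3643) = 102.1002°
θ_1 = β − ψ = 5.8058°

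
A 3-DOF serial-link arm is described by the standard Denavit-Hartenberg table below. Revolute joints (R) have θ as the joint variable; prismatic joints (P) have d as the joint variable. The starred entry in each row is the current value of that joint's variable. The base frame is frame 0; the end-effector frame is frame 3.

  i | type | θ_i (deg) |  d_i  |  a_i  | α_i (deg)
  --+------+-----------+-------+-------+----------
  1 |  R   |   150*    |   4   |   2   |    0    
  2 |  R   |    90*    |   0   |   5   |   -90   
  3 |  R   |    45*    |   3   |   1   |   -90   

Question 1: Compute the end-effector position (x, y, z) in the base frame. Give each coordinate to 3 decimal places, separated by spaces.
-1.988 -5.442 3.293

after link 1: o_1 = (-1.7321, 1.0000, 4.0000)
after link 2: o_2 = (-4.2321, -3.3301, 4.0000)
after link 3: o_3 = (-1.9875, -5.4425, 3.2929)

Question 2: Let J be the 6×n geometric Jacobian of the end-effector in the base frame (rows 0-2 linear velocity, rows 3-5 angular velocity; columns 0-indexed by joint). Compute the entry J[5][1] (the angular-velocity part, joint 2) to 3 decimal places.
1.000

axis z_1 = (0.0000,0.0000,1.0000); lever o_n−o_1 = (-0.2555,-6.4425,-0.7071)
cross product → J_v[:, 1] = (6.4425,-0.2555,0.0000)
J_ω[:, 1] = z_1
entry J[5][1] = 1.0000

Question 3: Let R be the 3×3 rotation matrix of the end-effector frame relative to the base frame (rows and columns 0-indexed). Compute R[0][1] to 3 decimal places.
-0.866

End-effector y-axis (col 1 of R) = (-0.8660,0.5000,-0.0000)
R[0][1] = -0.8660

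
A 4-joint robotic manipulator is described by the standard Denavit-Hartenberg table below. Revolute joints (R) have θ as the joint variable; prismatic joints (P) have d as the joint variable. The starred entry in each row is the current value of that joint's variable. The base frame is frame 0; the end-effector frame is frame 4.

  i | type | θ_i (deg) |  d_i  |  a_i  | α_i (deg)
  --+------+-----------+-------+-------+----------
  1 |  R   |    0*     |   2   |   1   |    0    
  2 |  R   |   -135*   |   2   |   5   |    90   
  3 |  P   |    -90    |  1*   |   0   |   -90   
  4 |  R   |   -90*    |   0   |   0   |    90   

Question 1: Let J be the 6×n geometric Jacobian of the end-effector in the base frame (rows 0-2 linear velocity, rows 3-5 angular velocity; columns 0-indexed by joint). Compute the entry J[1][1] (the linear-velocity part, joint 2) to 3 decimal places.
-4.243

axis z_1 = (0.0000,0.0000,1.0000); lever o_n−o_1 = (-4.2426,-2.8284,2.0000)
cross product → J_v[:, 1] = (2.8284,-4.2426,0.0000)
J_ω[:, 1] = z_1
entry J[1][1] = -4.2426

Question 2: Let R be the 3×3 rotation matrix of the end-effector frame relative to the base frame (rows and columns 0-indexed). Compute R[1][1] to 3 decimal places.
End-effector y-axis (col 1 of R) = (-0.7071,-0.7071,-0.0000)
R[1][1] = -0.7071

-0.707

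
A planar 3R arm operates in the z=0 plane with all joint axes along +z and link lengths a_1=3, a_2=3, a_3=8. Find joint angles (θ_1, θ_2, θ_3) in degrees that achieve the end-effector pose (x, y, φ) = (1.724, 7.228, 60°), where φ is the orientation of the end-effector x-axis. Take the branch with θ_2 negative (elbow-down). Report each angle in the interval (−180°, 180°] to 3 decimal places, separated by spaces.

wrist centre = target − a_3·(cos φ, sin φ) = (-2.2760, 0.2998)
cos θ_2 = (5.2701−3²−3²)/(2·3·3) = -0.7072; θ_2 = -135.0091° (elbow-down)
β = atan2(0.2998,-2.2760) = 172.4961°; ψ = atan2(-2.1210,0.8783) = -67.5046°
θ_1 = β − ψ = 240.0007°
θ_3 = φ − θ_1 − θ_2 = -44.9916° (wrapped to (-180°,180°])

-119.999 -135.009 -44.992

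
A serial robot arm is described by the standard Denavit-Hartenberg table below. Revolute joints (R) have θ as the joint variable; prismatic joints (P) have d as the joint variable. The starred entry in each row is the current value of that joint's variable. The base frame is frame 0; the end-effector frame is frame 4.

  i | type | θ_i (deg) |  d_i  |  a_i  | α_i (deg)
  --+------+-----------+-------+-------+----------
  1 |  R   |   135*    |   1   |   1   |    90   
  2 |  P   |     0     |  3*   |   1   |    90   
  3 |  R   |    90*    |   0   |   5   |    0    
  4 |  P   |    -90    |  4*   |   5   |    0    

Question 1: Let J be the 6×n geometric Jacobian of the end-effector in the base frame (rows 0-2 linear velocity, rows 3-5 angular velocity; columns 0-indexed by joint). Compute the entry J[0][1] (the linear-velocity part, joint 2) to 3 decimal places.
prismatic axis z_1 = (0.7071,0.7071,0.0000)
J_v[:, 1] = z_1; J_ω[:, 1] = (0,0,0)
entry J[0][1] = 0.7071

0.707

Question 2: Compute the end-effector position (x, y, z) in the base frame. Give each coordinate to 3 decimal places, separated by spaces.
after link 1: o_1 = (-0.7071, 0.7071, 1.0000)
after link 2: o_2 = (0.7071, 3.5355, 1.0000)
after link 3: o_3 = (4.2426, 7.0711, 1.0000)
after link 4: o_4 = (0.7071, 10.6066, -3.0000)

0.707 10.607 -3.000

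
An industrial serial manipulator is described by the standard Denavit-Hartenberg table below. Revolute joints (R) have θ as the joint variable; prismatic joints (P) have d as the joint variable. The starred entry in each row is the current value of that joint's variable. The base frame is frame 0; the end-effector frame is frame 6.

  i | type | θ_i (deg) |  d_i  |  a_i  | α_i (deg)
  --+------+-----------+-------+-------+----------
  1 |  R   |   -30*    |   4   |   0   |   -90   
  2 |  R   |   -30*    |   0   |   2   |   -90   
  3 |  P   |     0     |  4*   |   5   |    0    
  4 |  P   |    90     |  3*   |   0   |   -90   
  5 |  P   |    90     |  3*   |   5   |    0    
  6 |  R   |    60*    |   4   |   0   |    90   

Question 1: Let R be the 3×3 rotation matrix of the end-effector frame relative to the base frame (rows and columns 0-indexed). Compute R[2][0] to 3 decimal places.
End-effector x-axis (col 0 of R) = (0.2165,0.8750,0.4330)
R[2][0] = 0.4330

0.433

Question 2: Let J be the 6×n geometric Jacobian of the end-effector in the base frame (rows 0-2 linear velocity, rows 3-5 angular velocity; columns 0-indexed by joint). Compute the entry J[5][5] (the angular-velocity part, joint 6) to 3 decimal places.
-0.500

axis z_5 = (-0.7500,0.4330,-0.5000); lever o_n−o_5 = (-3.0000,1.7321,-2.0000)
cross product → J_v[:, 5] = (0.0000,0.0000,0.0000)
J_ω[:, 5] = z_5
entry J[5][5] = -0.5000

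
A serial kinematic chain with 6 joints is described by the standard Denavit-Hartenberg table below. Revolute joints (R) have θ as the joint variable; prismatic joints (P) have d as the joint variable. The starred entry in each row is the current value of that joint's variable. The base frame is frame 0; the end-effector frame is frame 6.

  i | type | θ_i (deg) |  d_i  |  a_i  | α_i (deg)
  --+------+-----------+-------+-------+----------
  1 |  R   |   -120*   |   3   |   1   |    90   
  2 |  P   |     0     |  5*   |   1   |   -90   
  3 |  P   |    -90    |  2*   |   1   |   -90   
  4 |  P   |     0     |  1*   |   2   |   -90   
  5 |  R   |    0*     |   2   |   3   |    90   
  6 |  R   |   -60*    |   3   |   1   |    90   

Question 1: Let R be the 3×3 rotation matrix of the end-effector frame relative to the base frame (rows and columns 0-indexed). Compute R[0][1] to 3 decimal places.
End-effector y-axis (col 1 of R) = (-0.5000,-0.8660,0.0000)
R[0][1] = -0.5000

-0.500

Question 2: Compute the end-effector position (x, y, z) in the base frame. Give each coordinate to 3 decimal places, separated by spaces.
-12.959 0.554 3.866

after link 1: o_1 = (-0.5000, -0.8660, 3.0000)
after link 2: o_2 = (-5.3301, 0.7679, 3.0000)
after link 3: o_3 = (-6.1962, 1.2679, 5.0000)
after link 4: o_4 = (-8.4282, 1.4019, 5.0000)
after link 5: o_5 = (-11.0263, 2.9019, 3.0000)
after link 6: o_6 = (-12.9593, 0.5538, 3.8660)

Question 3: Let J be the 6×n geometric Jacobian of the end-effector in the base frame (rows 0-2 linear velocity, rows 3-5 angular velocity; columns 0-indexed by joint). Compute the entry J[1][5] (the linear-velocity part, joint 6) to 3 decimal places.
axis z_5 = (-0.5000,-0.8660,0.0000); lever o_n−o_5 = (-1.9330,-2.3481,0.8660)
cross product → J_v[:, 5] = (-0.7500,0.4330,-0.5000)
J_ω[:, 5] = z_5
entry J[1][5] = 0.4330

0.433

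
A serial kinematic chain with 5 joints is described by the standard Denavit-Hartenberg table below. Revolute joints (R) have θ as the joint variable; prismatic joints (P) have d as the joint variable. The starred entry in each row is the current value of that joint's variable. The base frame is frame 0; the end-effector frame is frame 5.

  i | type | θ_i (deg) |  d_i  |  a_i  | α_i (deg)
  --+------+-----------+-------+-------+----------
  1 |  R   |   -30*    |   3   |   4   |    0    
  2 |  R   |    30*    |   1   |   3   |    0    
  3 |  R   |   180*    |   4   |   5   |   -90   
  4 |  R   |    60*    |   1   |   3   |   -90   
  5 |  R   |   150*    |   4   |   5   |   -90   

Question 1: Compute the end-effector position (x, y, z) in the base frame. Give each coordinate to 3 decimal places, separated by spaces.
after link 1: o_1 = (3.4641, -2.0000, 3.0000)
after link 2: o_2 = (6.4641, -2.0000, 4.0000)
after link 3: o_3 = (1.4641, -2.0000, 8.0000)
after link 4: o_4 = (-0.0359, -3.0000, 5.4019)
after link 5: o_5 = (5.5933, -0.5000, 7.1519)

5.593 -0.500 7.152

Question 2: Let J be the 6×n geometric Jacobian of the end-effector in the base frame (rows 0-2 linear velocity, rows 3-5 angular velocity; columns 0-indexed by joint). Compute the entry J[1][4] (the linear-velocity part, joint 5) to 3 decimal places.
-4.330

axis z_4 = (0.8660,-0.0000,-0.5000); lever o_n−o_4 = (5.6292,2.5000,1.7500)
cross product → J_v[:, 4] = (1.2500,-4.3301,2.1651)
J_ω[:, 4] = z_4
entry J[1][4] = -4.3301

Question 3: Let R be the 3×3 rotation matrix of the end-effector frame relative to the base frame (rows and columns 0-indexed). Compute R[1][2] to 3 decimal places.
-0.866

End-effector z-axis (col 2 of R) = (0.2500,-0.8660,0.4330)
R[1][2] = -0.8660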